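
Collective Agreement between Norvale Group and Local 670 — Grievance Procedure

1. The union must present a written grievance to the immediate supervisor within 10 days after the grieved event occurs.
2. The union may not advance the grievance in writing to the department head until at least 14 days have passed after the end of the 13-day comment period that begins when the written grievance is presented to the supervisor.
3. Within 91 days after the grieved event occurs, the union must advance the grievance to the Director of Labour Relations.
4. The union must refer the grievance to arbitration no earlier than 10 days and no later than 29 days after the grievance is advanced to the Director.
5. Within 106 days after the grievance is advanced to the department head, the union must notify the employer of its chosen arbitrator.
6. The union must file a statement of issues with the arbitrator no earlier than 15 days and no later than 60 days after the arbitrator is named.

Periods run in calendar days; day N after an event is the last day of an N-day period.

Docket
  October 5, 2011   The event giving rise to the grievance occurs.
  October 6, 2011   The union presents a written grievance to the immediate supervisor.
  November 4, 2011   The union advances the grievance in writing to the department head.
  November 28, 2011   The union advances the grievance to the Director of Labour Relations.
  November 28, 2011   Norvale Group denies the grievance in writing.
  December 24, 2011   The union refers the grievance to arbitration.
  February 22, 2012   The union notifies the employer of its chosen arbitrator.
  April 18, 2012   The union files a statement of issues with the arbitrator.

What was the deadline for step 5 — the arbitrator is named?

Step 5 runs from November 4, 2011, when the grievance is advanced to the department head. 106 days after November 4, 2011 is February 18, 2012.

February 18, 2012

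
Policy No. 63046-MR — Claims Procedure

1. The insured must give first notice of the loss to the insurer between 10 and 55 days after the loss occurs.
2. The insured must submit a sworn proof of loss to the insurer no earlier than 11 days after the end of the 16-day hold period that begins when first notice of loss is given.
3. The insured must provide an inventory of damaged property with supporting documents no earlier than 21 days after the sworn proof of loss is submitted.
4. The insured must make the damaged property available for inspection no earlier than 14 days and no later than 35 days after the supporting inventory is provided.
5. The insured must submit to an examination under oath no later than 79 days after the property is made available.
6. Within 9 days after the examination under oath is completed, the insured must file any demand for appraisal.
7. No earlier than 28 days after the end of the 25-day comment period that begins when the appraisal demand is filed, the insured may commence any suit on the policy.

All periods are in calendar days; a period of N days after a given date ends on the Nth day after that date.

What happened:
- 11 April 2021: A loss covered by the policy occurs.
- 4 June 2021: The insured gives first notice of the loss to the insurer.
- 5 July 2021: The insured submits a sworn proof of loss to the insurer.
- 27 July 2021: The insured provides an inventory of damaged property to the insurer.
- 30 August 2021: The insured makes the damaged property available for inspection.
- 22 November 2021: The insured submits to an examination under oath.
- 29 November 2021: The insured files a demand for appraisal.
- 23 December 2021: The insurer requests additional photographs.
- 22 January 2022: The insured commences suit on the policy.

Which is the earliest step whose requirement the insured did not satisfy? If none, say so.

Step 5

(1) the permitted window runs from 11 April 2021 + 10 = 21 April 2021 to 11 April 2021 + 55 = 5 June 2021; done 4 June 2021, which is between those dates.
(2) permitted from 20 June 2021 + 11 days = 1 July 2021 onward; done 5 July 2021, after the minimum wait.
(3) permitted from 5 July 2021 + 21 days = 26 July 2021 onward; done 27 July 2021, after the minimum wait.
(4) the permitted window runs from 27 July 2021 + 14 = 10 August 2021 to 27 July 2021 + 35 = 31 August 2021; 30 August 2021 falls inside that range.
(5) due by 30 August 2021 + 79 days = 17 November 2021; 22 November 2021 misses that deadline by 5 days.
That is the first point of non-compliance.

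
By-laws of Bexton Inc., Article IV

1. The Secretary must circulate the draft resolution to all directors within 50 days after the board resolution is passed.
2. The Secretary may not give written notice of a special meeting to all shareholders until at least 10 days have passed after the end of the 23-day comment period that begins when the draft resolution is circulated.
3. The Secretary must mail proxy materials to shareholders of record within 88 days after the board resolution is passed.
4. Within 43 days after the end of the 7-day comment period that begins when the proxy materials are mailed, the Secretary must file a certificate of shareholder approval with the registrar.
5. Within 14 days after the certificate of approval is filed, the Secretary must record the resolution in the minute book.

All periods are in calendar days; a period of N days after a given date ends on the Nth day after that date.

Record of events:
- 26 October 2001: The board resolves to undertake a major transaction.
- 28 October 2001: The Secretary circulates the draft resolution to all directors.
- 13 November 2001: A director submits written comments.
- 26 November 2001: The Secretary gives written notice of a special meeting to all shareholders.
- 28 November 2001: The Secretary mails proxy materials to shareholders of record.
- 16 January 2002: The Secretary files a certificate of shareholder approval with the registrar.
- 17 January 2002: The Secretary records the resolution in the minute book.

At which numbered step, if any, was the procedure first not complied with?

(1) due by 26 October 2001 + 50 days = 15 December 2001; 28 October 2001 is within that limit.
(2) permitted from 20 November 2001 + 10 days = 30 November 2001 onward; done 26 November 2001 — 4 days too early.

Step 2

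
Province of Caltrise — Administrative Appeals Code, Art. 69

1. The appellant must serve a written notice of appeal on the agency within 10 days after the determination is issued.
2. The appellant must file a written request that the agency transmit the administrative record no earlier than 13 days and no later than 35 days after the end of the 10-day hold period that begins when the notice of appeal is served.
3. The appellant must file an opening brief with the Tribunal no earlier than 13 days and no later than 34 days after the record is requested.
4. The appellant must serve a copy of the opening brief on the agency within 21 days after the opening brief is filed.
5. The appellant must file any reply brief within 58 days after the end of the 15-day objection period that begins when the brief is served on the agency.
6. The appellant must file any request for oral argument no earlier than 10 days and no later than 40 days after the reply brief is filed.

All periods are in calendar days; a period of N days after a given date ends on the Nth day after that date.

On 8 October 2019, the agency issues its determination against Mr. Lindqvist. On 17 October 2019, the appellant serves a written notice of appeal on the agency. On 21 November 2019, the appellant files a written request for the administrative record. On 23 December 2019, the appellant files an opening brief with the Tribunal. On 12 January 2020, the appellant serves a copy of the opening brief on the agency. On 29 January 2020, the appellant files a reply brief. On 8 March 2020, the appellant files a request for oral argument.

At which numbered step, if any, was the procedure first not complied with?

(1) due by 8 October 2019 + 10 days = 18 October 2019; 17 October 2019 is within that limit.
(2) the permitted window runs from 27 October 2019 + 13 = 9 November 2019 to 27 October 2019 + 35 = 1 December 2019; 21 November 2019 falls inside that range.
(3) the permitted window runs from 21 November 2019 + 13 = 4 December 2019 to 21 November 2019 + 34 = 25 December 2019; done 23 December 2019 — within the window.
(4) due by 23 December 2019 + 21 days = 13 January 2020; 12 January 2020 is within that limit.
(5) due by 27 January 2020 + 58 days = 25 March 2020; 29 January 2020 is within that limit.
(6) the permitted window runs from 29 January 2020 + 10 = 8 February 2020 to 29 January 2020 + 40 = 9 March 2020; done 8 March 2020 — within the window.

None — every step was satisfied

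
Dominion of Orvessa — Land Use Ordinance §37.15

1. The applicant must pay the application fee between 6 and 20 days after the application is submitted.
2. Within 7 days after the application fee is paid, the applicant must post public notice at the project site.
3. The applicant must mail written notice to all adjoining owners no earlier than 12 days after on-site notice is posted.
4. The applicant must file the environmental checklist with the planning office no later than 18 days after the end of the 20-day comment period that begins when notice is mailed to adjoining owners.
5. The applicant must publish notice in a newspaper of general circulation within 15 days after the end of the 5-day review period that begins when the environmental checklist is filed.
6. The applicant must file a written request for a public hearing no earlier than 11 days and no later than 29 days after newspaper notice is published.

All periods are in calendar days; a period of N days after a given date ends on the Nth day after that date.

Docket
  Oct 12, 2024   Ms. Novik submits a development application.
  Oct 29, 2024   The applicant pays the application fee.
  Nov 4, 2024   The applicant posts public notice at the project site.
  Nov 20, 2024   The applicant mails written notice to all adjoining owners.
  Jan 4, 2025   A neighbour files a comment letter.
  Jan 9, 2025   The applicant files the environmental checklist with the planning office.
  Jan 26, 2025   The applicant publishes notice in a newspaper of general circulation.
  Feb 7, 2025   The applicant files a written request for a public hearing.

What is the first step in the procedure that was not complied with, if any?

Step 4

Step 1 — 6 and 20 days from Oct 12, 2024 (when the application is submitted) are Oct 18, 2024 and Nov 1, 2024 respectively; done Oct 29, 2024 — within the window.
Step 2 — counting 7 days from Oct 29, 2024 (when the application fee is paid) gives a deadline of Nov 5, 2024; completed Nov 4, 2024, before the deadline.
Step 3 — must wait 12 days from Nov 4, 2024 (when on-site notice is posted), so not before Nov 16, 2024; done Nov 20, 2024 — permitted.
Step 4 — counting 18 days from Dec 10, 2024 (end of the 20-day comment period, which began when notice is mailed to adjoining owners on Nov 20, 2024) gives a deadline of Dec 28, 2024; Jan 9, 2025 misses that deadline by 12 days.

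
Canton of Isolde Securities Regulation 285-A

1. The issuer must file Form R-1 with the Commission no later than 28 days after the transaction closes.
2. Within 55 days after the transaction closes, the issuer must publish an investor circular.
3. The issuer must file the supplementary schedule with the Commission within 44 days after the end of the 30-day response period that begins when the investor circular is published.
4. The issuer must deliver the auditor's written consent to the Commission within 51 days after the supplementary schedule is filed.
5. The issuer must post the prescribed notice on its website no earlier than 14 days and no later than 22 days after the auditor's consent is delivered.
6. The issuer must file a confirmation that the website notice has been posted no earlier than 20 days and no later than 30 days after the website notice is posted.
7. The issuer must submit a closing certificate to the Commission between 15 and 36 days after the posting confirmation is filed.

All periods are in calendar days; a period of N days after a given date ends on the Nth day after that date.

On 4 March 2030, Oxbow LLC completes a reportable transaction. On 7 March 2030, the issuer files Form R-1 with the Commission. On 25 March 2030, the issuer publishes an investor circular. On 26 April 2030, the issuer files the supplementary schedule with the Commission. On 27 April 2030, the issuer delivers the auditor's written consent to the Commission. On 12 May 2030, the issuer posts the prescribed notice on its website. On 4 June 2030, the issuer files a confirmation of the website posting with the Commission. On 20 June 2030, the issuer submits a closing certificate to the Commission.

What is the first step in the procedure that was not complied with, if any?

(1) due by 4 March 2030 + 28 days = 1 April 2030; 7 March 2030 is within that limit.
(2) due by 4 March 2030 + 55 days = 28 April 2030; 25 March 2030 is within that limit.
(3) due by 24 April 2030 + 44 days = 7 June 2030; completed 26 April 2030, before the deadline.
(4) due by 26 April 2030 + 51 days = 16 June 2030; 27 April 2030 is within that limit.
(5) the permitted window runs from 27 April 2030 + 14 = 11 May 2030 to 27 April 2030 + 22 = 19 May 2030; 12 May 2030 falls inside that range.
(6) the permitted window runs from 12 May 2030 + 20 = 1 June 2030 to 12 May 2030 + 30 = 11 June 2030; 4 June 2030 falls inside that range.
(7) the permitted window runs from 4 June 2030 + 15 = 19 June 2030 to 4 June 2030 + 36 = 10 July 2030; done 20 June 2030 — within the window.

None — every step was satisfied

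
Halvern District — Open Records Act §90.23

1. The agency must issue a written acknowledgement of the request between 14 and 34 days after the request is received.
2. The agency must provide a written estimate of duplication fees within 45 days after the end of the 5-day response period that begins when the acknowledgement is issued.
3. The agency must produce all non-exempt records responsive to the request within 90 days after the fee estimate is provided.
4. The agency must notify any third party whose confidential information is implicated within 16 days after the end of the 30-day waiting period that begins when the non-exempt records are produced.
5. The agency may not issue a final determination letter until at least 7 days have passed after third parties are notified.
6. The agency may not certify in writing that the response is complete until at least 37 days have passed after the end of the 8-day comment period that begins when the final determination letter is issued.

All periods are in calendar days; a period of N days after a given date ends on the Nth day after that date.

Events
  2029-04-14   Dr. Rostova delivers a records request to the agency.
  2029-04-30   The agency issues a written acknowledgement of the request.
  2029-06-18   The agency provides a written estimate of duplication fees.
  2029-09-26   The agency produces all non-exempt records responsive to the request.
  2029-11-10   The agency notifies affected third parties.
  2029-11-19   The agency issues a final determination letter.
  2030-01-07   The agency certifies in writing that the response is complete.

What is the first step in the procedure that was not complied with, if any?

Step 3

Step 1 — 14 and 34 days from 2029-04-14 (when the request is received) are 2029-04-28 and 2029-05-18 respectively; done 2029-04-30, which is between those dates.
Step 2 — counting 45 days from 2029-05-05 (end of the 5-day response period, which began when the acknowledgement is issued on 2029-04-30) gives a deadline of 2029-06-19; completed 2029-06-18, before the deadline.
Step 3 — counting 90 days from 2029-06-18 (when the fee estimate is provided) gives a deadline of 2029-09-16; not done until 2029-09-26, 10 days after the deadline.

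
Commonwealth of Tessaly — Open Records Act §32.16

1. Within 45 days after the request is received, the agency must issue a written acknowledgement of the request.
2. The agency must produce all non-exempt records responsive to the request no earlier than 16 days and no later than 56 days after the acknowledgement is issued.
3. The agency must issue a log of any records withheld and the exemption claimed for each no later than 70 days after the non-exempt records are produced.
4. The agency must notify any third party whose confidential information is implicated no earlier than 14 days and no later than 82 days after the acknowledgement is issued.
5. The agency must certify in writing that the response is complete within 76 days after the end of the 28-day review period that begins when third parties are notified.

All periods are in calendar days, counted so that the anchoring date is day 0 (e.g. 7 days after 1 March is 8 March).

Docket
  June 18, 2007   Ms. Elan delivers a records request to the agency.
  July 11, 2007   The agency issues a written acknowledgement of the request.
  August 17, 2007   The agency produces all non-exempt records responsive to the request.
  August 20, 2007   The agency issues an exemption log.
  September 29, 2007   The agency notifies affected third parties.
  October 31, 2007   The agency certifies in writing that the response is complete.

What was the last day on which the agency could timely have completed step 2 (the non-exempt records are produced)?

Step 2 runs from July 11, 2007, when the acknowledgement is issued. The window is 16–56 days after July 11, 2007; it closes on September 5, 2007.

September 5, 2007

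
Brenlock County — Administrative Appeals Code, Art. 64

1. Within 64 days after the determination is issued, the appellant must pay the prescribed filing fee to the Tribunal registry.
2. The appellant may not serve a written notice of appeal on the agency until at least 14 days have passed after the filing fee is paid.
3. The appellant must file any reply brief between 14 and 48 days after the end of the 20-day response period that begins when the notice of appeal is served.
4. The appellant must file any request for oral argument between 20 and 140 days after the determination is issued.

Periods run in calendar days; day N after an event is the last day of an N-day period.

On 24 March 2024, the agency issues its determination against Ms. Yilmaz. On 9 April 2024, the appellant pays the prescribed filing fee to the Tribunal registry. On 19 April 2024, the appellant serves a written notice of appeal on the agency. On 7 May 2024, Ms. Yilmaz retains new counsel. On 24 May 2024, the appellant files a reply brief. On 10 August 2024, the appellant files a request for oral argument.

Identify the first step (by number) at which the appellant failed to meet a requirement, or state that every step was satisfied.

Step 1: 64 days after 24 March 2024 (when the determination is issued) is 27 May 2024; 9 April 2024 is within that limit.
Step 2: the earliest permitted date is 14 days after 9 April 2024 (when the filing fee is paid), i.e. 23 April 2024; done 19 April 2024 — 4 days too early.
The procedure was therefore not followed at step 2.

Step 2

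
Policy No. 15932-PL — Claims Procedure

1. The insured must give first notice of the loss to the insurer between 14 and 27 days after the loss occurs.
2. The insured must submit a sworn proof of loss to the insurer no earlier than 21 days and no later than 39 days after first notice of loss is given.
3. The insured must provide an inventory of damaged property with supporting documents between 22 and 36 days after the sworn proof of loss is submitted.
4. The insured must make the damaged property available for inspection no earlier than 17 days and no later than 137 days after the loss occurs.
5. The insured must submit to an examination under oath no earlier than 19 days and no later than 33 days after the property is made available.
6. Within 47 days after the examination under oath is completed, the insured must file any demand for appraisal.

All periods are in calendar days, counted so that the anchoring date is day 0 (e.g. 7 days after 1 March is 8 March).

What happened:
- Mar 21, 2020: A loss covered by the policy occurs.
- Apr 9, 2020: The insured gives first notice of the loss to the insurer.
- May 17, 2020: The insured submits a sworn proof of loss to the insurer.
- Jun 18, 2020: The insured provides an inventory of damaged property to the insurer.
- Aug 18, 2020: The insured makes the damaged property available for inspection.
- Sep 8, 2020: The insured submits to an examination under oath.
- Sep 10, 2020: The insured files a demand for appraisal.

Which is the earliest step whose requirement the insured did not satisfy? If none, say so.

Step 4

Step 1: the window is 14–27 days after Mar 21, 2020 (when the loss occurs), so Apr 4, 2020 through Apr 17, 2020; done Apr 9, 2020, which is between those dates.
Step 2: the window is 21–39 days after Apr 9, 2020 (when first notice of loss is given), so Apr 30, 2020 through May 18, 2020; done May 17, 2020 — within the window.
Step 3: the window is 22–36 days after May 17, 2020 (when the sworn proof of loss is submitted), so Jun 8, 2020 through Jun 22, 2020; done Jun 18, 2020, which is between those dates.
Step 4: the window is 17–137 days after Mar 21, 2020 (when the loss occurs), so Apr 7, 2020 through Aug 5, 2020; done Aug 18, 2020 — 13 days after the window closed.
The procedure was therefore not followed at step 4.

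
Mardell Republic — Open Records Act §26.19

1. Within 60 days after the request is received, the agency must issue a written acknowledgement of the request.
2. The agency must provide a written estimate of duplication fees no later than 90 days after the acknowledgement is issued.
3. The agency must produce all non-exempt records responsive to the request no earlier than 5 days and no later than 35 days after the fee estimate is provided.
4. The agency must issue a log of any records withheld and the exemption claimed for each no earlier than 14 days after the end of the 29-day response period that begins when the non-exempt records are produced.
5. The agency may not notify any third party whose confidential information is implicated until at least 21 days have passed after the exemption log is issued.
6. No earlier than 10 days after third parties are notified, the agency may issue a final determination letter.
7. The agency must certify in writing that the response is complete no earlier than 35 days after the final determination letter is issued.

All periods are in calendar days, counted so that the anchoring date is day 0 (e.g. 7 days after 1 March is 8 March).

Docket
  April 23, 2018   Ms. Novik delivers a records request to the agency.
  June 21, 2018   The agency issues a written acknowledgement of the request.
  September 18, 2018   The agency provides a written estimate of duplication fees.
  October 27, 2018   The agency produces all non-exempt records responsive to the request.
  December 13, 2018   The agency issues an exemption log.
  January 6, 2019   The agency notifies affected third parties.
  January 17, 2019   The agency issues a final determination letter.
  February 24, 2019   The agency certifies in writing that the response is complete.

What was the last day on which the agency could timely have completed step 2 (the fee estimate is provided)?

Step 2 runs from June 21, 2018, when the acknowledgement is issued. 90 days after June 21, 2018 is September 19, 2018.

September 19, 2018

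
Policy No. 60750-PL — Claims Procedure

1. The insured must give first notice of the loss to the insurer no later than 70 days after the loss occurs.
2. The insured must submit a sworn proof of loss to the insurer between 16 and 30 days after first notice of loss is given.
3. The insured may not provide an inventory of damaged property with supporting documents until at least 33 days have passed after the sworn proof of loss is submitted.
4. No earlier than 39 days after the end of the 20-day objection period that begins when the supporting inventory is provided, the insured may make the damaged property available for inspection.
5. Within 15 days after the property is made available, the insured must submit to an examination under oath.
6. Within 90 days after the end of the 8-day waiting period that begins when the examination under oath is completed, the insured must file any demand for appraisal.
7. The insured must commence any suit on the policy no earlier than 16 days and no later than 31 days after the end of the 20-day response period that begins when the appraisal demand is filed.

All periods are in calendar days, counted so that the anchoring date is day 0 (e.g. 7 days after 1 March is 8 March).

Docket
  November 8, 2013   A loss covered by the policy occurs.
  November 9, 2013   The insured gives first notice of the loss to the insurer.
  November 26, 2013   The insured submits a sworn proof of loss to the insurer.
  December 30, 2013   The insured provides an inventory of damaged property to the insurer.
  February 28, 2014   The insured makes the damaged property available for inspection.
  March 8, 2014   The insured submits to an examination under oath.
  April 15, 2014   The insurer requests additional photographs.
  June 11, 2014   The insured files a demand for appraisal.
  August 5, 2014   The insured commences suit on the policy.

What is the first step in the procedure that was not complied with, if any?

Step 7

Step 1 — counting 70 days from November 8, 2013 (when the loss occurs) gives a deadline of January 17, 2014; completed November 9, 2013, before the deadline.
Step 2 — 16 and 30 days from November 9, 2013 (when first notice of loss is given) are November 25, 2013 and December 9, 2013 respectively; done November 26, 2013 — within the window.
Step 3 — must wait 33 days from November 26, 2013 (when the sworn proof of loss is submitted), so not before December 29, 2013; done December 30, 2013 — permitted.
Step 4 — must wait 39 days from January 19, 2014 (end of the 20-day objection period, which began when the supporting inventory is provided on December 30, 2013), so not before February 27, 2014; done February 28, 2014 — permitted.
Step 5 — counting 15 days from February 28, 2014 (when the property is made available) gives a deadline of March 15, 2014; completed March 8, 2014, before the deadline.
Step 6 — counting 90 days from March 16, 2014 (end of the 8-day waiting period, which began when the examination under oath is completed on March 8, 2014) gives a deadline of June 14, 2014; completed June 11, 2014, before the deadline.
Step 7 — 16 and 31 days from July 1, 2014 (end of the 20-day response period, which began when the appraisal demand is filed on June 11, 2014) are July 17, 2014 and August 1, 2014 respectively; August 5, 2014 is 4 days past the end of the window.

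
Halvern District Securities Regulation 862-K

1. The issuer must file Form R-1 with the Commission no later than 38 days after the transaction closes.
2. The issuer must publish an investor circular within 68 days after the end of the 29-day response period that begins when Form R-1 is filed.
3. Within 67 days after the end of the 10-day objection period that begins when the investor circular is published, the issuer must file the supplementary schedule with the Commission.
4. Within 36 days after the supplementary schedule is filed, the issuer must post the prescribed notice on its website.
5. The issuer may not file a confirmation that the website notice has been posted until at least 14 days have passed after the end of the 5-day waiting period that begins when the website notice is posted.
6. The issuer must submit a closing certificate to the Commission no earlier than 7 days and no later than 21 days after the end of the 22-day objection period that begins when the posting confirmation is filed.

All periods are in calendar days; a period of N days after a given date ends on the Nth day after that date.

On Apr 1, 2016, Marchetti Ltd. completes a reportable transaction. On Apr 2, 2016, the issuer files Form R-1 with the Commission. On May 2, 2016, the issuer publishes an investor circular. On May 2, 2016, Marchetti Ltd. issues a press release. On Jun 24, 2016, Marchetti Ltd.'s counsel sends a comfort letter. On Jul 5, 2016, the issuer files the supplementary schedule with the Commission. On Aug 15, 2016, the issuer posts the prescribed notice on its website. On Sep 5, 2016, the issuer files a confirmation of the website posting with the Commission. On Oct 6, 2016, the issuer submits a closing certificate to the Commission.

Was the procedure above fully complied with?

Step 1: 38 days after Apr 1, 2016 (when the transaction closes) is May 9, 2016; done Apr 2, 2016 — timely.
Step 2: 68 days after May 1, 2016 (end of the 29-day response period, which began when Form R-1 is filed on Apr 2, 2016) is Jul 8, 2016; May 2, 2016 is within that limit.
Step 3: 67 days after May 12, 2016 (end of the 10-day objection period, which began when the investor circular is published on May 2, 2016) is Jul 18, 2016; completed Jul 5, 2016, before the deadline.
Step 4: 36 days after Jul 5, 2016 (when the supplementary schedule is filed) is Aug 10, 2016; not done until Aug 15, 2016, 5 days after the deadline.

No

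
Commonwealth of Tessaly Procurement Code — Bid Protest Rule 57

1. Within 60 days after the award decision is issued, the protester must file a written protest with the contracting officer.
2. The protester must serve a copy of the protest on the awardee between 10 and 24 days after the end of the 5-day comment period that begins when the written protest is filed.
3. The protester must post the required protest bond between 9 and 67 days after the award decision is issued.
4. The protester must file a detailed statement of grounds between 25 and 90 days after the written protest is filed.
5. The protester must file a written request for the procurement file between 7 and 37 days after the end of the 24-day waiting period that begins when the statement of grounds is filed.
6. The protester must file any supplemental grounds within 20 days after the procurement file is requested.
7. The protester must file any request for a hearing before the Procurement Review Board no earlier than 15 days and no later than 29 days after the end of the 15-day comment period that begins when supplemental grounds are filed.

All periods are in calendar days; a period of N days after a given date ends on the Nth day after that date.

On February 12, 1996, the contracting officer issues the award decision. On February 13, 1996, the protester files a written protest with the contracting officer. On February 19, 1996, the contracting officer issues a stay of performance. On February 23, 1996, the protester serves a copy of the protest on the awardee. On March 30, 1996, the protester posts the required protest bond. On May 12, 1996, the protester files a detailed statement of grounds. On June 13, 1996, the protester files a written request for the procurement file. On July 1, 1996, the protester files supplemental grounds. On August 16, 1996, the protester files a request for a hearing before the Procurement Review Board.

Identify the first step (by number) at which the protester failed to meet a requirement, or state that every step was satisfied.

(1) due by February 12, 1996 + 60 days = April 12, 1996; completed February 13, 1996, before the deadline.
(2) the permitted window runs from February 18, 1996 + 10 = February 28, 1996 to February 18, 1996 + 24 = March 13, 1996; done February 23, 1996 — 5 days before the window opened.
No need to go further; step 2 was not satisfied.

Step 2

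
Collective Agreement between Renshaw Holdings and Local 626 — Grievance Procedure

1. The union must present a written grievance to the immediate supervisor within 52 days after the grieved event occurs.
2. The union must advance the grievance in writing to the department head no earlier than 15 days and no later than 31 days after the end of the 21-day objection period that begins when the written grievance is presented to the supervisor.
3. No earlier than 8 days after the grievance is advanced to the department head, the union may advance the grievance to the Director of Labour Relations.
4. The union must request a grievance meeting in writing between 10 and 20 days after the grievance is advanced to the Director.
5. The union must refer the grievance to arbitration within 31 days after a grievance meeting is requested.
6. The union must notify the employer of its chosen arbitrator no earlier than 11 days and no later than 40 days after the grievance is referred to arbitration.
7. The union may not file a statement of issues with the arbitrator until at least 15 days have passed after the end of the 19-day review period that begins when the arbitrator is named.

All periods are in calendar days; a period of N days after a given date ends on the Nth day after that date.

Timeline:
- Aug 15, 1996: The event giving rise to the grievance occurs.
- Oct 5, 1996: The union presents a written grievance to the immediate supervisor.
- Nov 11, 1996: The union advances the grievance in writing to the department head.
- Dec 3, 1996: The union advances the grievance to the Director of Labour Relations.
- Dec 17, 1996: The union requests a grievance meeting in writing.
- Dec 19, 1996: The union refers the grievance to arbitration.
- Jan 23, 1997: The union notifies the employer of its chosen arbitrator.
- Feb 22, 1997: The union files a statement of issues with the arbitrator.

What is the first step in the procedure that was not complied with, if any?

Step 7

(1) due by Aug 15, 1996 + 52 days = Oct 6, 1996; Oct 5, 1996 is within that limit.
(2) the permitted window runs from Oct 26, 1996 + 15 = Nov 10, 1996 to Oct 26, 1996 + 31 = Nov 26, 1996; done Nov 11, 1996 — within the window.
(3) permitted from Nov 11, 1996 + 8 days = Nov 19, 1996 onward; done Dec 3, 1996 — permitted.
(4) the permitted window runs from Dec 3, 1996 + 10 = Dec 13, 1996 to Dec 3, 1996 + 20 = Dec 23, 1996; Dec 17, 1996 falls inside that range.
(5) due by Dec 17, 1996 + 31 days = Jan 17, 1997; Dec 19, 1996 is within that limit.
(6) the permitted window runs from Dec 19, 1996 + 11 = Dec 30, 1996 to Dec 19, 1996 + 40 = Jan 28, 1997; done Jan 23, 1997, which is between those dates.
(7) permitted from Feb 11, 1997 + 15 days = Feb 26, 1997 onward; done Feb 22, 1997 — 4 days too early.
That is the first point of non-compliance.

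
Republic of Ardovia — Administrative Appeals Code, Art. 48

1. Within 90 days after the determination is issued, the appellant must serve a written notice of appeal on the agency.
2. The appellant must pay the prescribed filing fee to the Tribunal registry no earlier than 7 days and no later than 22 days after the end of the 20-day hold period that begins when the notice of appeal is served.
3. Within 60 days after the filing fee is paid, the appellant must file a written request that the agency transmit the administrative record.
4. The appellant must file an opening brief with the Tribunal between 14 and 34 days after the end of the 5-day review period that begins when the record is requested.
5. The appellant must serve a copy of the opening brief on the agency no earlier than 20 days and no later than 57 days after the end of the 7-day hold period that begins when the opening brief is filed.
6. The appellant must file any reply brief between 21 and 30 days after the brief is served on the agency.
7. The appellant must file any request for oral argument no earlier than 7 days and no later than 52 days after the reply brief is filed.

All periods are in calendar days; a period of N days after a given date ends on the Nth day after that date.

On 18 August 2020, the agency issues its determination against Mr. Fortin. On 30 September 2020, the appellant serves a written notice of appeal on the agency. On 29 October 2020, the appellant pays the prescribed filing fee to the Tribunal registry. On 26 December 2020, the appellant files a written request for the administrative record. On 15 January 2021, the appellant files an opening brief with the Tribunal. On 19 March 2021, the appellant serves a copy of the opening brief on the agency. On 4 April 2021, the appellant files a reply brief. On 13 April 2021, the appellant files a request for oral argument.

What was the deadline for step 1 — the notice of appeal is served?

16 November 2020

Step 1 runs from 18 August 2020, when the determination is issued. 90 days after 18 August 2020 is 16 November 2020.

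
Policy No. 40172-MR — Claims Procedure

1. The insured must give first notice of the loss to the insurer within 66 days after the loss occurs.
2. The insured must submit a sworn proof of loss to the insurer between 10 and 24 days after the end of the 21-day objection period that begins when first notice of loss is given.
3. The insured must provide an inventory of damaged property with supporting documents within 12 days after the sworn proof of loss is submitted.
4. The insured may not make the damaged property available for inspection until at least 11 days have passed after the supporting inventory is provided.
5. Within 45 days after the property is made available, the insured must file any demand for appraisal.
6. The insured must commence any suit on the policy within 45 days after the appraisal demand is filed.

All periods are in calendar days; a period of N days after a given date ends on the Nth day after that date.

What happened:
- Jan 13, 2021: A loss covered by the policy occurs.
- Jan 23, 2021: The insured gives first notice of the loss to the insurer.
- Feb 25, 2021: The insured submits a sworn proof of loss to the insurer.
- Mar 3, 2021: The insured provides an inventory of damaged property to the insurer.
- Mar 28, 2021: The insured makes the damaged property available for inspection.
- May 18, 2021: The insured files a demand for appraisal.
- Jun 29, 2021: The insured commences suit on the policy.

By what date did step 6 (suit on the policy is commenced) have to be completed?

Jul 2, 2021

Step 6 runs from May 18, 2021, when the appraisal demand is filed. 45 days after May 18, 2021 is Jul 2, 2021.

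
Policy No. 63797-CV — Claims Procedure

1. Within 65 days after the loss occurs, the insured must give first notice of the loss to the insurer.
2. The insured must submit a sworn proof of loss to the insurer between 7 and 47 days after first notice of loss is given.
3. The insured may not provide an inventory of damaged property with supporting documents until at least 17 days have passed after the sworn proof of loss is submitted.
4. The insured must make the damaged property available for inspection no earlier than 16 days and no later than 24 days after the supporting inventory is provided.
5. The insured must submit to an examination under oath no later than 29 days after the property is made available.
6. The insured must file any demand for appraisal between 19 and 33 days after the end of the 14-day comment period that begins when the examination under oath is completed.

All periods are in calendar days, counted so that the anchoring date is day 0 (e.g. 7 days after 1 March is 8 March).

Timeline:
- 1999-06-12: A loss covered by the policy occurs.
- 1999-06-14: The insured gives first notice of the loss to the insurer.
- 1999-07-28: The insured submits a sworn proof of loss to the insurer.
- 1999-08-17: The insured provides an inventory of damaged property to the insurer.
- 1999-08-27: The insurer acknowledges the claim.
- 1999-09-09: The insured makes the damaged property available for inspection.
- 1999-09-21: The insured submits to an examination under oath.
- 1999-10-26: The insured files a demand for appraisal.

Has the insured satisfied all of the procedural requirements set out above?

Step 1: 65 days after 1999-06-12 (when the loss occurs) is 1999-08-16; 1999-06-14 is within that limit.
Step 2: the window is 7–47 days after 1999-06-14 (when first notice of loss is given), so 1999-06-21 through 1999-07-31; done 1999-07-28, which is between those dates.
Step 3: the earliest permitted date is 17 days after 1999-07-28 (when the sworn proof of loss is submitted), i.e. 1999-08-14; done 1999-08-17, after the minimum wait.
Step 4: the window is 16–24 days after 1999-08-17 (when the supporting inventory is provided), so 1999-09-02 through 1999-09-10; done 1999-09-09, which is between those dates.
Step 5: 29 days after 1999-09-09 (when the property is made available) is 1999-10-08; 1999-09-21 is within that limit.
Step 6: the window is 19–33 days after 1999-10-05 (end of the 14-day comment period, which began when the examination under oath is completed on 1999-09-21), so 1999-10-24 through 1999-11-07; 1999-10-26 falls inside that range.

Yes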